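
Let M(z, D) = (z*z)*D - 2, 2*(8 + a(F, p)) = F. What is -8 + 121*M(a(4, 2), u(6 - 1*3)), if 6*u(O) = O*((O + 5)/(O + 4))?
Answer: 15674/7 ≈ 2239.1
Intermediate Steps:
u(O) = O*(5 + O)/(6*(4 + O)) (u(O) = (O*((O + 5)/(O + 4)))/6 = (O*((5 + O)/(4 + O)))/6 = (O*(5 + O)/(4 + O))/6 = O*(5 + O)/(6*(4 + O)))
a(F, p) = -8 + F/2
M(z, D) = -2 + D*z² (M(z, D) = z²*D - 2 = D*z² - 2 = -2 + D*z²)
-8 + 121*M(a(4, 2), u(6 - 1*3)) = -8 + 121*(-2 + ((6 - 1*3)*(5 + (6 - 1*3))/(6*(4 + (6 - 1*3))))*(-8 + (½)*4)²) = -8 + 121*(-2 + ((6 - 3)*(5 + (6 - 3))/(6*(4 + (6 - 3))))*(-8 + 2)²) = -8 + 121*(-2 + ((⅙)*3*(5 + 3)/(4 + 3))*(-6)²) = -8 + 121*(-2 + ((⅙)*3*8/7)*36) = -8 + 121*(-2 + ((⅙)*3*(⅐)*8)*36) = -8 + 121*(-2 + (4/7)*36) = -8 + 121*(-2 + 144/7) = -8 + 121*(130/7) = -8 + 15730/7 = 15674/7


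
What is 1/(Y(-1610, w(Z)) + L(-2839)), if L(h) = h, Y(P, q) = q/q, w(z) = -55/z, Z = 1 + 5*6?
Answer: -1/2838 ≈ -0.00035236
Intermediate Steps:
Z = 31 (Z = 1 + 30 = 31)
Y(P, q) = 1
1/(Y(-1610, w(Z)) + L(-2839)) = 1/(1 - 2839) = 1/(-2838) = -1/2838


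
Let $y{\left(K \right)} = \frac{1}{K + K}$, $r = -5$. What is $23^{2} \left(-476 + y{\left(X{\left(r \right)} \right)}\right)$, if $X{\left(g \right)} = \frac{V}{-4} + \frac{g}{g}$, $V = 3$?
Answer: $-250746$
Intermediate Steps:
$X{\left(g \right)} = \frac{1}{4}$ ($X{\left(g \right)} = \frac{3}{-4} + \frac{g}{g} = 3 \left(- \frac{1}{4}\right) + 1 = - \frac{3}{4} + 1 = \frac{1}{4}$)
$y{\left(K \right)} = \frac{1}{2 K}$
$23^{2} \left(-476 + y{\left(X{\left(r \right)} \right)}\right) = 23^{2} \left(-476 + \frac{\frac{1}{\frac{1}{4}}}{2}\right) = 529 \left(-476 + \frac{1}{2} \cdot 4\right) = 529 \left(-476 + 2\right) = 529 \left(-474\right) = -250746$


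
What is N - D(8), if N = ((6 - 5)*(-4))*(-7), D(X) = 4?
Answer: 24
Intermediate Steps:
N = 28 (N = (1*(-4))*(-7) = -4*(-7) = 28)
N - D(8) = 28 - 1*4 = 28 - 4 = 24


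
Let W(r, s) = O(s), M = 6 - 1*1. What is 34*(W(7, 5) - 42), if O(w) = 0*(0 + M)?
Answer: -1428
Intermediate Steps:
M = 5 (M = 6 - 1 = 5)
O(w) = 0 (O(w) = 0*(0 + 5) = 0*5 = 0)
W(r, s) = 0
34*(W(7, 5) - 42) = 34*(0 - 42) = 34*(-42) = -1428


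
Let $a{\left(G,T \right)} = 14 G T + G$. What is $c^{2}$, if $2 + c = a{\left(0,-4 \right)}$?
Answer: $4$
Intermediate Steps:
$a{\left(G,T \right)} = G + 14 G T$ ($a{\left(G,T \right)} = 14 G T + G = G + 14 G T$)
$c = -2$ ($c = -2 + 0 \left(1 + 14 \left(-4\right)\right) = -2 + 0 \left(1 - 56\right) = -2 + 0 \left(-55\right) = -2 + 0 = -2$)
$c^{2} = \left(-2\right)^{2} = 4$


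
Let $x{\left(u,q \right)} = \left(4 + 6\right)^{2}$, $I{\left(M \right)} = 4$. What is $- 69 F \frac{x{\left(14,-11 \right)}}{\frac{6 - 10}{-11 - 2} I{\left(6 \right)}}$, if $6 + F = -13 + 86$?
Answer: $- \frac{1502475}{4} \approx -3.7562 \cdot 10^{5}$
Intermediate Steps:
$x{\left(u,q \right)} = 100$ ($x{\left(u,q \right)} = 10^{2} = 100$)
$F = 67$ ($F = -6 + \left(-13 + 86\right) = -6 + 73 = 67$)
$- 69 F \frac{x{\left(14,-11 \right)}}{\frac{6 - 10}{-11 - 2} I{\left(6 \right)}} = \left(-69\right) 67 \frac{100}{\frac{6 - 10}{-11 - 2} \cdot 4} = - 4623 \frac{100}{- \frac{4}{-13} \cdot 4} = - 4623 \frac{100}{\left(-4\right) \left(- \frac{1}{13}\right) 4} = - 4623 \frac{100}{\frac{4}{13} \cdot 4} = - 4623 \frac{100}{\frac{16}{13}} = - 4623 \cdot 100 \cdot \frac{13}{16} = \left(-4623\right) \frac{325}{4} = - \frac{1502475}{4}$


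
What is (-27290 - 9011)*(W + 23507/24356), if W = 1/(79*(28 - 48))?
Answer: -84210841994/2405155 ≈ -35013.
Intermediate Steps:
W = -1/1580 (W = 1/(79*(-20)) = 1/(-1580) = -1/1580 ≈ -0.00063291)
(-27290 - 9011)*(W + 23507/24356) = (-27290 - 9011)*(-1/1580 + 23507/24356) = -36301*(-1/1580 + 23507*(1/24356)) = -36301*(-1/1580 + 23507/24356) = -36301*2319794/2405155 = -84210841994/2405155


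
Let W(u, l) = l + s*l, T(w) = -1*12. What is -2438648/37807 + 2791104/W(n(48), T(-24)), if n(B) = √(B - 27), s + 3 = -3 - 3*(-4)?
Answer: -179809720/5401 ≈ -33292.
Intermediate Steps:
T(w) = -12
s = 6 (s = -3 + (-3 - 3*(-4)) = -3 + (-3 + 12) = -3 + 9 = 6)
n(B) = √(-27 + B)
W(u, l) = 7*l (W(u, l) = l + 6*l = 7*l)
-2438648/37807 + 2791104/W(n(48), T(-24)) = -2438648/37807 + 2791104/((7*(-12))) = -2438648*1/37807 + 2791104/(-84) = -2438648/37807 + 2791104*(-1/84) = -2438648/37807 - 232592/7 = -179809720/5401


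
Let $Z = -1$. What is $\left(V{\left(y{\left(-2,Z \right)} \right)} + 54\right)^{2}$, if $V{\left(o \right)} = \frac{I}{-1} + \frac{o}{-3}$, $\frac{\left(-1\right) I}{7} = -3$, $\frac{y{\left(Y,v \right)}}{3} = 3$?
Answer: $900$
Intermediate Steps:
$y{\left(Y,v \right)} = 9$ ($y{\left(Y,v \right)} = 3 \cdot 3 = 9$)
$I = 21$ ($I = \left(-7\right) \left(-3\right) = 21$)
$V{\left(o \right)} = -21 - \frac{o}{3}$ ($V{\left(o \right)} = \frac{21}{-1} + \frac{o}{-3} = 21 \left(-1\right) + o \left(- \frac{1}{3}\right) = -21 - \frac{o}{3}$)
$\left(V{\left(y{\left(-2,Z \right)} \right)} + 54\right)^{2} = \left(\left(-21 - 3\right) + 54\right)^{2} = \left(-24 + 54\right)^{2} = 30^{2} = 900$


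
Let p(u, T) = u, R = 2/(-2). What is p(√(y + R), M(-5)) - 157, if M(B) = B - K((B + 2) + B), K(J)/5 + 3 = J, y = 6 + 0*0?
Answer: -157 + √5 ≈ -154.76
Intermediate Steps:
y = 6 (y = 6 + 0 = 6)
K(J) = -15 + 5*J
R = -1 (R = 2*(-½) = -1)
M(B) = 5 - 9*B (M(B) = B - (-15 + 5*((B + 2) + B)) = B - (-15 + 5*((2 + B) + B)) = B - (-15 + 5*(2 + 2*B)) = B - (-15 + (10 + 10*B)) = B - (-5 + 10*B) = B + (5 - 10*B) = 5 - 9*B)
p(√(y + R), M(-5)) - 157 = √(6 - 1) - 157 = √5 - 157 = -157 + √5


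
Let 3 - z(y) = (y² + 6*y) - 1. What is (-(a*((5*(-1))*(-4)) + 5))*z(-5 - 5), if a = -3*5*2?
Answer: -21420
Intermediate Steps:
z(y) = 4 - y² - 6*y (z(y) = 3 - ((y² + 6*y) - 1) = 3 - (-1 + y² + 6*y) = 3 + (1 - y² - 6*y) = 4 - y² - 6*y)
a = -30 (a = -15*2 = -30)
(-(a*((5*(-1))*(-4)) + 5))*z(-5 - 5) = (-(-30*5*(-1)*(-4) + 5))*(4 - (-5 - 5)² - 6*(-5 - 5)) = (-(-(-150)*(-4) + 5))*(4 - 1*(-10)² - 6*(-10)) = (-(-30*20 + 5))*(4 - 1*100 + 60) = (-(-600 + 5))*(4 - 100 + 60) = -1*(-595)*(-36) = 595*(-36) = -21420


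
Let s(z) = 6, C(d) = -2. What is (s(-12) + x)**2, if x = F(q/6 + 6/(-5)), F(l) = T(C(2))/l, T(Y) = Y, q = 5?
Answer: 15876/121 ≈ 131.21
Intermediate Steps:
F(l) = -2/l
x = 60/11 (x = -2/(5/6 + 6/(-5)) = -2/(5*(1/6) + 6*(-1/5)) = -2/(5/6 - 6/5) = -2/(-11/30) = -2*(-30/11) = 60/11 ≈ 5.4545)
(s(-12) + x)**2 = (6 + 60/11)**2 = (126/11)**2 = 15876/121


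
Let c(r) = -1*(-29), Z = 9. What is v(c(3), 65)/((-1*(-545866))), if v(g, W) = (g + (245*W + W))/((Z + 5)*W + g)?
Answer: 16019/512568174 ≈ 3.1252e-5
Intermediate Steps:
c(r) = 29
v(g, W) = (g + 246*W)/(g + 14*W) (v(g, W) = (g + (245*W + W))/((9 + 5)*W + g) = (g + 246*W)/(14*W + g) = (g + 246*W)/(g + 14*W))
v(c(3), 65)/((-1*(-545866))) = ((29 + 246*65)/(29 + 14*65))/((-1*(-545866))) = ((29 + 15990)/(29 + 910))/545866 = (16019/939)*(1/545866) = 16019/512568174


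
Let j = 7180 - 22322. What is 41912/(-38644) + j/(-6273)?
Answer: 80558368/60603453 ≈ 1.3293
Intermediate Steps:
j = -15142
41912/(-38644) + j/(-6273) = 41912/(-38644) - 15142/(-6273) = 41912*(-1/38644) - 15142*(-1/6273) = -10478/9661 + 15142/6273 = 80558368/60603453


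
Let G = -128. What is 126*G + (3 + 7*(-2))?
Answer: -16139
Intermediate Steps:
126*G + (3 + 7*(-2)) = 126*(-128) + (3 + 7*(-2)) = -16128 + (3 - 14) = -16128 - 11 = -16139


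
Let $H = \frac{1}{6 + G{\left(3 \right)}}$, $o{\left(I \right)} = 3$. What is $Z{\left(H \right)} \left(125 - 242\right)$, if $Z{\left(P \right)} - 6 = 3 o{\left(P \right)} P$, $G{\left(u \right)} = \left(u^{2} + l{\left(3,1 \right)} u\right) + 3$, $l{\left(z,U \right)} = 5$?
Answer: $- \frac{8073}{11} \approx -733.91$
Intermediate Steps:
$G{\left(u \right)} = 3 + u^{2} + 5 u$ ($G{\left(u \right)} = \left(u^{2} + 5 u\right) + 3 = 3 + u^{2} + 5 u$)
$H = \frac{1}{33}$ ($H = \frac{1}{6 + \left(3 + 3^{2} + 5 \cdot 3\right)} = \frac{1}{6 + \left(3 + 9 + 15\right)} = \frac{1}{6 + 27} = \frac{1}{33} \approx 0.030303$)
$Z{\left(P \right)} = 6 + 9 P$ ($Z{\left(P \right)} = 6 + 3 \cdot 3 P = 6 + 9 P$)
$Z{\left(H \right)} \left(125 - 242\right) = \left(6 + 9 \cdot \frac{1}{33}\right) \left(125 - 242\right) = \left(6 + \frac{3}{11}\right) \left(125 - 242\right) = \frac{69}{11} \left(-117\right) = - \frac{8073}{11}$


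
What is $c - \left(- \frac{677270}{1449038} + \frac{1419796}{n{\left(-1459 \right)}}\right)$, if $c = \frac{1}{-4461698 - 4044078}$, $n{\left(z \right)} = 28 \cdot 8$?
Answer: $- \frac{39057966108102885}{6162596321744} \approx -6337.9$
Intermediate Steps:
$n{\left(z \right)} = 224$
$c = - \frac{1}{8505776}$ ($c = \frac{1}{-8505776} = - \frac{1}{8505776} \approx -1.1757 \cdot 10^{-7}$)
$c - \left(- \frac{677270}{1449038} + \frac{1419796}{n{\left(-1459 \right)}}\right) = - \frac{1}{8505776} - \left(- \frac{677270}{1449038} + \frac{1419796}{224}\right) = - \frac{1}{8505776} - \left(\left(-677270\right) \frac{1}{1449038} + 1419796 \cdot \frac{1}{224}\right) = - \frac{1}{8505776} - \left(- \frac{338635}{724519} + \frac{50707}{8}\right) = - \frac{1}{8505776} - \frac{36735475853}{5796152} = - \frac{39057966108102885}{6162596321744}$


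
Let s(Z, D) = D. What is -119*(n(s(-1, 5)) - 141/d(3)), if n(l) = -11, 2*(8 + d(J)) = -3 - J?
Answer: -2380/11 ≈ -216.36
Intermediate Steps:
d(J) = -19/2 - J/2 (d(J) = -8 + (-3 - J)/2 = -8 + (-3/2 - J/2) = -19/2 - J/2)
-119*(n(s(-1, 5)) - 141/d(3)) = -119*(-11 - 141/(-19/2 - 1/2*3)) = -119*(-11 - 141/(-19/2 - 3/2)) = -119*(-11 - 141/(-11)) = -119*(-11 - 141*(-1/11)) = -119*(-11 + 141/11) = -119*20/11 = -2380/11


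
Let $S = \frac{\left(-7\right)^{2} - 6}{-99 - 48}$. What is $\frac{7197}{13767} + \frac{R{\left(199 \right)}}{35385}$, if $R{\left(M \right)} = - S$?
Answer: $\frac{12478823732}{23870119455} \approx 0.52278$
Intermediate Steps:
$S = - \frac{43}{147}$ ($S = \frac{49 - 6}{-147} = 43 \left(- \frac{1}{147}\right) = - \frac{43}{147} \approx -0.29252$)
$R{\left(M \right)} = \frac{43}{147}$ ($R{\left(M \right)} = \left(-1\right) \left(- \frac{43}{147}\right) = \frac{43}{147}$)
$\frac{7197}{13767} + \frac{R{\left(199 \right)}}{35385} = \frac{7197}{13767} + \frac{43}{147 \cdot 35385} = 7197 \cdot \frac{1}{13767} + \frac{43}{147} \cdot \frac{1}{35385} = \frac{2399}{4589} + \frac{43}{5201595} = \frac{12478823732}{23870119455}$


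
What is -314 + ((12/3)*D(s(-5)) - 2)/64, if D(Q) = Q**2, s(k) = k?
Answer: -9999/32 ≈ -312.47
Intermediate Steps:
-314 + ((12/3)*D(s(-5)) - 2)/64 = -314 + ((12/3)*(-5)**2 - 2)/64 = -314 + ((12*(1/3))*25 - 2)*(1/64) = -314 + (4*25 - 2)*(1/64) = -314 + (100 - 2)*(1/64) = -314 + 98*(1/64) = -314 + 49/32 = -9999/32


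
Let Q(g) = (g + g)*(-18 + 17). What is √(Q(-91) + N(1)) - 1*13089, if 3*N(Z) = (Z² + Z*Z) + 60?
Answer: -13089 + 4*√114/3 ≈ -13075.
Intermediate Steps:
N(Z) = 20 + 2*Z²/3 (N(Z) = ((Z² + Z*Z) + 60)/3 = ((Z² + Z²) + 60)/3 = (2*Z² + 60)/3 = (60 + 2*Z²)/3 = 20 + 2*Z²/3)
Q(g) = -2*g (Q(g) = (2*g)*(-1) = -2*g)
√(Q(-91) + N(1)) - 1*13089 = √(-2*(-91) + (20 + (⅔)*1²)) - 1*13089 = √(182 + (20 + (⅔)*1)) - 13089 = √(182 + (20 + ⅔)) - 13089 = √(182 + 62/3) - 13089 = √(608/3) - 13089 = 4*√114/3 - 13089 = -13089 + 4*√114/3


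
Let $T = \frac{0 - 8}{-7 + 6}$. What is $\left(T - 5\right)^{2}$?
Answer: $9$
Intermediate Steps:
$T = 8$ ($T = - \frac{8}{-1} = \left(-8\right) \left(-1\right) = 8$)
$\left(T - 5\right)^{2} = \left(8 - 5\right)^{2} = 3^{2} = 9$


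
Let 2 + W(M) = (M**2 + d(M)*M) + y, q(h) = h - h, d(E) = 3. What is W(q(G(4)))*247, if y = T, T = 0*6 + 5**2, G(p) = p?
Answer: 5681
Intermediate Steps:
T = 25 (T = 0 + 25 = 25)
y = 25
q(h) = 0
W(M) = 23 + M**2 + 3*M (W(M) = -2 + ((M**2 + 3*M) + 25) = -2 + (25 + M**2 + 3*M) = 23 + M**2 + 3*M)
W(q(G(4)))*247 = (23 + 0**2 + 3*0)*247 = (23 + 0 + 0)*247 = 23*247 = 5681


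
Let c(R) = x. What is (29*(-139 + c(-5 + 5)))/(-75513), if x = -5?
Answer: 1392/25171 ≈ 0.055302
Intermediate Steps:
c(R) = -5
(29*(-139 + c(-5 + 5)))/(-75513) = (29*(-139 - 5))/(-75513) = (29*(-144))*(-1/75513) = -4176*(-1/75513) = 1392/25171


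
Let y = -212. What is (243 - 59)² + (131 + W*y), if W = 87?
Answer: 15543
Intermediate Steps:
(243 - 59)² + (131 + W*y) = (243 - 59)² + (131 + 87*(-212)) = 184² + (131 - 18444) = 33856 - 18313 = 15543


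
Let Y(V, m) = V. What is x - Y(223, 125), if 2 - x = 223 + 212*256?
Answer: -54716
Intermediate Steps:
x = -54493 (x = 2 - (223 + 212*256) = 2 - (223 + 54272) = 2 - 1*54495 = 2 - 54495 = -54493)
x - Y(223, 125) = -54493 - 1*223 = -54493 - 223 = -54716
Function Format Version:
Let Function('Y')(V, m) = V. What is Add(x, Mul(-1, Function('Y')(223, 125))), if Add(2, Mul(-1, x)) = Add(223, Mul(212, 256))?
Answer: -54716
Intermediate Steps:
x = -54493 (x = Add(2, Mul(-1, Add(223, Mul(212, 256)))) = Add(2, Mul(-1, Add(223, 54272))) = Add(2, Mul(-1, 54495)) = Add(2, -54495) = -54493)
Add(x, Mul(-1, Function('Y')(223, 125))) = Add(-54493, Mul(-1, 223)) = Add(-54493, -223) = -54716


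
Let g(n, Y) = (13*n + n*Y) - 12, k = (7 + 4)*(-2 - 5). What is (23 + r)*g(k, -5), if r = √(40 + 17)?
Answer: -14444 - 628*√57 ≈ -19185.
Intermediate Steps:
k = -77 (k = 11*(-7) = -77)
g(n, Y) = -12 + 13*n + Y*n (g(n, Y) = (13*n + Y*n) - 12 = -12 + 13*n + Y*n)
r = √57 ≈ 7.5498
(23 + r)*g(k, -5) = (23 + √57)*(-12 + 13*(-77) - 5*(-77)) = (23 + √57)*(-12 - 1001 + 385) = (23 + √57)*(-628) = -14444 - 628*√57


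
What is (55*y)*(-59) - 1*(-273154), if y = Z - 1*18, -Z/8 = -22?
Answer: -239556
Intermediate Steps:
Z = 176 (Z = -8*(-22) = 176)
y = 158 (y = 176 - 1*18 = 176 - 18 = 158)
(55*y)*(-59) - 1*(-273154) = (55*158)*(-59) - 1*(-273154) = 8690*(-59) + 273154 = -512710 + 273154 = -239556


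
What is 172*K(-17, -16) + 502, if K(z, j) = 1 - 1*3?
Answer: 158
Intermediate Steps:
K(z, j) = -2 (K(z, j) = 1 - 3 = -2)
172*K(-17, -16) + 502 = 172*(-2) + 502 = -344 + 502 = 158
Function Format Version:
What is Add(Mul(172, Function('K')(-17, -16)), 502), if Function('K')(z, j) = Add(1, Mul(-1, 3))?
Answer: 158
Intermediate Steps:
Function('K')(z, j) = -2 (Function('K')(z, j) = Add(1, -3) = -2)
Add(Mul(172, Function('K')(-17, -16)), 502) = Add(Mul(172, -2), 502) = Add(-344, 502) = 158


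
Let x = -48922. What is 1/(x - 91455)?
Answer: -1/140377 ≈ -7.1237e-6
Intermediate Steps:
1/(x - 91455) = 1/(-48922 - 91455) = 1/(-140377) = -1/140377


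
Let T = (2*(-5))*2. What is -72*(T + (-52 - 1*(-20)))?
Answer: 3744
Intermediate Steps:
T = -20 (T = -10*2 = -20)
-72*(T + (-52 - 1*(-20))) = -72*(-20 + (-52 - 1*(-20))) = -72*(-20 + (-52 + 20)) = -72*(-20 - 32) = -72*(-52) = 3744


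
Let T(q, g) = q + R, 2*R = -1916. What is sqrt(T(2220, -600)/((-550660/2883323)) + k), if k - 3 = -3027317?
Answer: I*sqrt(229991337433417890)/275330 ≈ 1741.8*I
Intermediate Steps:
R = -958 (R = (1/2)*(-1916) = -958)
k = -3027314 (k = 3 - 3027317 = -3027314)
T(q, g) = -958 + q (T(q, g) = q - 958 = -958 + q)
sqrt(T(2220, -600)/((-550660/2883323)) + k) = sqrt((-958 + 2220)/((-550660/2883323)) - 3027314) = sqrt(1262/((-550660*1/2883323)) - 3027314) = sqrt(1262/(-550660/2883323) - 3027314) = sqrt(1262*(-2883323/550660) - 3027314) = sqrt(-1819376813/275330 - 3027314) = sqrt(-835329740433/275330) = I*sqrt(229991337433417890)/275330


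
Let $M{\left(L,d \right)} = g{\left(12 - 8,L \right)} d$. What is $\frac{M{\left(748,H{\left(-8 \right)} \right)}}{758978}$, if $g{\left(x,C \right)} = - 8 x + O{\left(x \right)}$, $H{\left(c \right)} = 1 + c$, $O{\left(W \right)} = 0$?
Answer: $\frac{112}{379489} \approx 0.00029513$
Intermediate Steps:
$g{\left(x,C \right)} = - 8 x$ ($g{\left(x,C \right)} = - 8 x + 0 = - 8 x$)
$M{\left(L,d \right)} = - 32 d$ ($M{\left(L,d \right)} = - 8 \left(12 - 8\right) d = \left(-8\right) 4 d = - 32 d$)
$\frac{M{\left(748,H{\left(-8 \right)} \right)}}{758978} = \frac{\left(-32\right) \left(1 - 8\right)}{758978} = \left(-32\right) \left(-7\right) \frac{1}{758978} = 224 \cdot \frac{1}{758978} = \frac{112}{379489}$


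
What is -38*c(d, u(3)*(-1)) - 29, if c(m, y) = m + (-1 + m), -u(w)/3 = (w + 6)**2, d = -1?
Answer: 85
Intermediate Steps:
u(w) = -3*(6 + w)**2 (u(w) = -3*(w + 6)**2 = -3*(6 + w)**2)
c(m, y) = -1 + 2*m
-38*c(d, u(3)*(-1)) - 29 = -38*(-1 + 2*(-1)) - 29 = -38*(-1 - 2) - 29 = -38*(-3) - 29 = 114 - 29 = 85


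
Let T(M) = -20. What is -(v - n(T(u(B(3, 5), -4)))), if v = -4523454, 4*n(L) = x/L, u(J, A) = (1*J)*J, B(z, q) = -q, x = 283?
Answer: 361876037/80 ≈ 4.5234e+6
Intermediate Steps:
u(J, A) = J² (u(J, A) = J*J = J²)
n(L) = 283/(4*L) (n(L) = (283/L)/4 = 283/(4*L))
-(v - n(T(u(B(3, 5), -4)))) = -(-4523454 - 283/(4*(-20))) = -(-4523454 - 283*(-1)/(4*20)) = -(-4523454 - 1*(-283/80)) = -(-4523454 + 283/80) = -1*(-361876037/80) = 361876037/80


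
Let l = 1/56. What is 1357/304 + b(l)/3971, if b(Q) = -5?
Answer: 283533/63536 ≈ 4.4626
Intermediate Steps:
l = 1/56 ≈ 0.017857
1357/304 + b(l)/3971 = 1357/304 - 5/3971 = 283533/63536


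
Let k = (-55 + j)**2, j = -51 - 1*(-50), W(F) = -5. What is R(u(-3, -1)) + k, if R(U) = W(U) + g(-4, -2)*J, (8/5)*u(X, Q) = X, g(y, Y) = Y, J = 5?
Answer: 3121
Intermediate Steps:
j = -1 (j = -51 + 50 = -1)
u(X, Q) = 5*X/8
k = 3136 (k = (-55 - 1)**2 = (-56)**2 = 3136)
R(U) = -15 (R(U) = -5 - 2*5 = -5 - 10 = -15)
R(u(-3, -1)) + k = -15 + 3136 = 3121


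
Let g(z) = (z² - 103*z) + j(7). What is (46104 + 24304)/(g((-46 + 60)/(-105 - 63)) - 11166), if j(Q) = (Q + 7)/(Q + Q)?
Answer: -10138752/1606523 ≈ -6.3110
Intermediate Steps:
j(Q) = (7 + Q)/(2*Q) (j(Q) = (7 + Q)/((2*Q)) = (7 + Q)*(1/(2*Q)) = (7 + Q)/(2*Q))
g(z) = 1 + z² - 103*z (g(z) = (z² - 103*z) + (½)*(7 + 7)/7 = (z² - 103*z) + (½)*(⅐)*14 = (z² - 103*z) + 1 = 1 + z² - 103*z)
(46104 + 24304)/(g((-46 + 60)/(-105 - 63)) - 11166) = (46104 + 24304)/((1 + ((-46 + 60)/(-105 - 63))² - 103*(-46 + 60)/(-105 - 63)) - 11166) = 70408/((1 + (14/(-168))² - 1442/(-168)) - 11166) = 70408/((1 + (14*(-1/168))² - 1442*(-1)/168) - 11166) = 70408/((1 + (-1/12)² - 103*(-1/12)) - 11166) = 70408/((1 + 1/144 + 103/12) - 11166) = 70408/(1381/144 - 11166) = 70408/(-1606523/144) = 70408*(-144/1606523) = -10138752/1606523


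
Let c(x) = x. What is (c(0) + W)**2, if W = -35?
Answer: 1225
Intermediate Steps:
(c(0) + W)**2 = (0 - 35)**2 = (-35)**2 = 1225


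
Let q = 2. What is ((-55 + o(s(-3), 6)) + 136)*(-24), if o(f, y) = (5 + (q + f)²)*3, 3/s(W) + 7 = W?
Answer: -62802/25 ≈ -2512.1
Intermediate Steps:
s(W) = 3/(-7 + W)
o(f, y) = 15 + 3*(2 + f)² (o(f, y) = (5 + (2 + f)²)*3 = 15 + 3*(2 + f)²)
((-55 + o(s(-3), 6)) + 136)*(-24) = ((-55 + (15 + 3*(2 + 3/(-7 - 3))²)) + 136)*(-24) = ((-55 + (15 + 3*(2 + 3/(-10))²)) + 136)*(-24) = ((-55 + (15 + 3*(2 + 3*(-⅒))²)) + 136)*(-24) = ((-55 + (15 + 3*(2 - 3/10)²)) + 136)*(-24) = ((-55 + (15 + 3*(17/10)²)) + 136)*(-24) = ((-55 + (15 + 3*(289/100))) + 136)*(-24) = ((-55 + (15 + 867/100)) + 136)*(-24) = ((-55 + 2367/100) + 136)*(-24) = (-3133/100 + 136)*(-24) = (10467/100)*(-24) = -62802/25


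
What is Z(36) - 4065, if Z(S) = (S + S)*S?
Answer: -1473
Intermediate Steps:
Z(S) = 2*S**2 (Z(S) = (2*S)*S = 2*S**2)
Z(36) - 4065 = 2*36**2 - 4065 = 2*1296 - 4065 = 2592 - 4065 = -1473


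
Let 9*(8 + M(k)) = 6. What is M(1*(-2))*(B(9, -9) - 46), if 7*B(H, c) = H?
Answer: 6886/21 ≈ 327.90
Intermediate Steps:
M(k) = -22/3 (M(k) = -8 + (⅑)*6 = -8 + ⅔ = -22/3)
B(H, c) = H/7
M(1*(-2))*(B(9, -9) - 46) = -22*((⅐)*9 - 46)/3 = -22*(9/7 - 46)/3 = -22/3*(-313/7) = 6886/21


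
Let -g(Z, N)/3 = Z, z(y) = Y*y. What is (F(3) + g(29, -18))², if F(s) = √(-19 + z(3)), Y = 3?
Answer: (87 - I*√10)² ≈ 7559.0 - 550.24*I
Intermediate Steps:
z(y) = 3*y
g(Z, N) = -3*Z
F(s) = I*√10 (F(s) = √(-19 + 3*3) = √(-19 + 9) = √(-10) = I*√10)
(F(3) + g(29, -18))² = (I*√10 - 3*29)² = (I*√10 - 87)² = (-87 + I*√10)²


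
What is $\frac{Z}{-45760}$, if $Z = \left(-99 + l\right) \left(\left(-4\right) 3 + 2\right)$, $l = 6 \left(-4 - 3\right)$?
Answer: $- \frac{141}{4576} \approx -0.030813$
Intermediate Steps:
$l = -42$ ($l = 6 \left(-7\right) = -42$)
$Z = 1410$ ($Z = \left(-99 - 42\right) \left(\left(-4\right) 3 + 2\right) = - 141 \left(-12 + 2\right) = \left(-141\right) \left(-10\right) = 1410$)
$\frac{Z}{-45760} = \frac{1410}{-45760} = 1410 \left(- \frac{1}{45760}\right) = - \frac{141}{4576}$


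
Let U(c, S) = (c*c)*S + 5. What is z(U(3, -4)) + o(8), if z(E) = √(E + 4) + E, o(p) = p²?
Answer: 33 + 3*I*√3 ≈ 33.0 + 5.1962*I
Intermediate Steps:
U(c, S) = 5 + S*c² (U(c, S) = c²*S + 5 = S*c² + 5 = 5 + S*c²)
z(E) = E + √(4 + E) (z(E) = √(4 + E) + E = E + √(4 + E))
z(U(3, -4)) + o(8) = ((5 - 4*3²) + √(4 + (5 - 4*3²))) + 8² = ((5 - 4*9) + √(4 + (5 - 4*9))) + 64 = ((5 - 36) + √(4 + (5 - 36))) + 64 = (-31 + √(4 - 31)) + 64 = (-31 + √(-27)) + 64 = (-31 + 3*I*√3) + 64 = 33 + 3*I*√3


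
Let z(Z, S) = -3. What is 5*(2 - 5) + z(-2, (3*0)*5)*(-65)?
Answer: 180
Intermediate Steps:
5*(2 - 5) + z(-2, (3*0)*5)*(-65) = 5*(2 - 5) - 3*(-65) = 5*(-3) + 195 = -15 + 195 = 180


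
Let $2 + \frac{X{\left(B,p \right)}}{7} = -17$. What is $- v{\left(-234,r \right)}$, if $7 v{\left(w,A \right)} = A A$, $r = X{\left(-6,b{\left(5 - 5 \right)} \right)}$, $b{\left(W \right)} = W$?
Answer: $-2527$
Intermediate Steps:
$X{\left(B,p \right)} = -133$ ($X{\left(B,p \right)} = -14 + 7 \left(-17\right) = -14 - 119 = -133$)
$r = -133$
$v{\left(w,A \right)} = \frac{A^{2}}{7}$ ($v{\left(w,A \right)} = \frac{A A}{7} = \frac{A^{2}}{7}$)
$- v{\left(-234,r \right)} = - \frac{\left(-133\right)^{2}}{7} = - \frac{17689}{7} = \left(-1\right) 2527 = -2527$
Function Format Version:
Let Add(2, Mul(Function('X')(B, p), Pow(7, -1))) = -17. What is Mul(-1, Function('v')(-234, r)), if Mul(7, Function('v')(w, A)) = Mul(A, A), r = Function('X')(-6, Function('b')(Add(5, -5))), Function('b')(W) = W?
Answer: -2527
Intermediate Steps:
Function('X')(B, p) = -133 (Function('X')(B, p) = Add(-14, Mul(7, -17)) = Add(-14, -119) = -133)
r = -133
Function('v')(w, A) = Mul(Rational(1, 7), Pow(A, 2)) (Function('v')(w, A) = Mul(Rational(1, 7), Mul(A, A)) = Mul(Rational(1, 7), Pow(A, 2)))
Mul(-1, Function('v')(-234, r)) = Mul(-1, Mul(Rational(1, 7), Pow(-133, 2))) = Mul(-1, Mul(Rational(1, 7), 17689)) = Mul(-1, 2527) = -2527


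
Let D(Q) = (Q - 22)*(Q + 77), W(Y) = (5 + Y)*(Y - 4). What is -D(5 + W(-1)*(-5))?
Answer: -15106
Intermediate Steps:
W(Y) = (-4 + Y)*(5 + Y) (W(Y) = (5 + Y)*(-4 + Y) = (-4 + Y)*(5 + Y))
D(Q) = (-22 + Q)*(77 + Q)
-D(5 + W(-1)*(-5)) = -(-1694 + (5 + (-20 - 1 + (-1)²)*(-5))² + 55*(5 + (-20 - 1 + (-1)²)*(-5))) = -(-1694 + (5 + (-20 - 1 + 1)*(-5))² + 55*(5 + (-20 - 1 + 1)*(-5))) = -(-1694 + (5 - 20*(-5))² + 55*(5 - 20*(-5))) = -(-1694 + (5 + 100)² + 55*(5 + 100)) = -(-1694 + 105² + 55*105) = -(-1694 + 11025 + 5775) = -1*15106 = -15106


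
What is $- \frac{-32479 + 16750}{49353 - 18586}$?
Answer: $\frac{15729}{30767} \approx 0.51123$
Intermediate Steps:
$- \frac{-32479 + 16750}{49353 - 18586} = - \frac{-15729}{30767} = \left(-1\right) \left(- \frac{15729}{30767}\right) = \frac{15729}{30767}$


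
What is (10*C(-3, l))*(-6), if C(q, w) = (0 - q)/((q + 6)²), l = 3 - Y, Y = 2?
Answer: -20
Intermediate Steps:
l = 1 (l = 3 - 1*2 = 3 - 2 = 1)
C(q, w) = -q/(6 + q)² (C(q, w) = (-q)/((6 + q)²) = (-q)/(6 + q)² = -q/(6 + q)²)
(10*C(-3, l))*(-6) = (10*(-1*(-3)/(6 - 3)²))*(-6) = (10*(-1*(-3)/3²))*(-6) = (10*(-1*(-3)*⅑))*(-6) = (10*(⅓))*(-6) = (10/3)*(-6) = -20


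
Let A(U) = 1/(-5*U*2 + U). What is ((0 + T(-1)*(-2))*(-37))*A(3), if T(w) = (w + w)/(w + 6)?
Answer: 148/135 ≈ 1.0963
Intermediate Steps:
T(w) = 2*w/(6 + w) (T(w) = (2*w)/(6 + w) = 2*w/(6 + w))
A(U) = -1/(9*U) (A(U) = 1/(-10*U + U) = 1/(-9*U) = -1/(9*U))
((0 + T(-1)*(-2))*(-37))*A(3) = ((0 + (2*(-1)/(6 - 1))*(-2))*(-37))*(-1/9/3) = ((0 + (2*(-1)/5)*(-2))*(-37))*(-1/9*1/3) = ((0 + (2*(-1)*(1/5))*(-2))*(-37))*(-1/27) = ((0 - 2/5*(-2))*(-37))*(-1/27) = ((0 + 4/5)*(-37))*(-1/27) = ((4/5)*(-37))*(-1/27) = -148/5*(-1/27) = 148/135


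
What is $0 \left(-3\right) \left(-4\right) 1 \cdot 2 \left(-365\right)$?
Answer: $0$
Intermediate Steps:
$0 \left(-3\right) \left(-4\right) 1 \cdot 2 \left(-365\right) = 0 \cdot 12 \cdot 1 \cdot 2 \left(-365\right) = 0 \cdot 12 \cdot 2 \left(-365\right) = 0 \cdot 2 \left(-365\right) = 0 \left(-365\right) = 0$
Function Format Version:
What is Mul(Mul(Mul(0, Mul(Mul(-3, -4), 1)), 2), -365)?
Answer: 0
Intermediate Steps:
Mul(Mul(Mul(0, Mul(Mul(-3, -4), 1)), 2), -365) = Mul(Mul(Mul(0, Mul(12, 1)), 2), -365) = Mul(Mul(Mul(0, 12), 2), -365) = Mul(Mul(0, 2), -365) = Mul(0, -365) = 0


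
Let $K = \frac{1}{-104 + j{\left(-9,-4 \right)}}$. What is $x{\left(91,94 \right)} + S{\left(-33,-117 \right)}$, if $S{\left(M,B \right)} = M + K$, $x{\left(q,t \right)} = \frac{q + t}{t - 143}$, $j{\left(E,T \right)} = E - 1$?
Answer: $- \frac{205477}{5586} \approx -36.784$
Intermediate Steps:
$j{\left(E,T \right)} = -1 + E$ ($j{\left(E,T \right)} = E - 1 = -1 + E$)
$K = - \frac{1}{114}$ ($K = \frac{1}{-104 - 10} = \frac{1}{-114} = - \frac{1}{114} \approx -0.0087719$)
$x{\left(q,t \right)} = \frac{q + t}{-143 + t}$
$S{\left(M,B \right)} = - \frac{1}{114} + M$ ($S{\left(M,B \right)} = M - \frac{1}{114} = - \frac{1}{114} + M$)
$x{\left(91,94 \right)} + S{\left(-33,-117 \right)} = \frac{91 + 94}{-143 + 94} - \frac{3763}{114} = \frac{1}{-49} \cdot 185 - \frac{3763}{114} = \left(- \frac{1}{49}\right) 185 - \frac{3763}{114} = - \frac{185}{49} - \frac{3763}{114} = - \frac{205477}{5586}$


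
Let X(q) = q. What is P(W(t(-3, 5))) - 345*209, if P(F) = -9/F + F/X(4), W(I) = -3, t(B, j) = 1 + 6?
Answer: -288411/4 ≈ -72103.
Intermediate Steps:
t(B, j) = 7
P(F) = -9/F + F/4
P(W(t(-3, 5))) - 345*209 = (-9/(-3) + (¼)*(-3)) - 345*209 = (-9*(-⅓) - ¾) - 72105 = (3 - ¾) - 72105 = 9/4 - 72105 = -288411/4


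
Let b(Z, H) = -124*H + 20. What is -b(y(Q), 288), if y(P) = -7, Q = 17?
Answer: 35692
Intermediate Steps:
b(Z, H) = 20 - 124*H
-b(y(Q), 288) = -(20 - 124*288) = -(20 - 35712) = -1*(-35692) = 35692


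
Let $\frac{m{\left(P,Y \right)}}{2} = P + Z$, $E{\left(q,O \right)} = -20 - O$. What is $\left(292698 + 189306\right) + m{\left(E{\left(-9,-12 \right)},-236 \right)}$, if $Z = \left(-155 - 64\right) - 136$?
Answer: $481278$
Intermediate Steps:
$Z = -355$ ($Z = -219 - 136 = -355$)
$m{\left(P,Y \right)} = -710 + 2 P$ ($m{\left(P,Y \right)} = 2 \left(P - 355\right) = 2 \left(-355 + P\right) = -710 + 2 P$)
$\left(292698 + 189306\right) + m{\left(E{\left(-9,-12 \right)},-236 \right)} = \left(292698 + 189306\right) - \left(710 - 2 \left(-20 - -12\right)\right) = 482004 - \left(710 - 2 \left(-20 + 12\right)\right) = 482004 + \left(-710 + 2 \left(-8\right)\right) = 482004 - 726 = 481278$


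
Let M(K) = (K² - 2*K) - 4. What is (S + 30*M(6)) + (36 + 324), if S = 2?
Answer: 962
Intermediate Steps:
M(K) = -4 + K² - 2*K
(S + 30*M(6)) + (36 + 324) = (2 + 30*(-4 + 6² - 2*6)) + (36 + 324) = (2 + 30*(-4 + 36 - 12)) + 360 = (2 + 30*20) + 360 = (2 + 600) + 360 = 602 + 360 = 962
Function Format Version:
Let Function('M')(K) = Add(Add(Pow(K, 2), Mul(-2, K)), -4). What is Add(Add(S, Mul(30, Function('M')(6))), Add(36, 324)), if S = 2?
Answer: 962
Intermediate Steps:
Function('M')(K) = Add(-4, Pow(K, 2), Mul(-2, K))
Add(Add(S, Mul(30, Function('M')(6))), Add(36, 324)) = Add(Add(2, Mul(30, Add(-4, Pow(6, 2), Mul(-2, 6)))), Add(36, 324)) = Add(Add(2, Mul(30, Add(-4, 36, -12))), 360) = Add(Add(2, Mul(30, 20)), 360) = Add(Add(2, 600), 360) = Add(602, 360) = 962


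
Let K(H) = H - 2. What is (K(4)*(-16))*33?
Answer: -1056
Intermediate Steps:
K(H) = -2 + H
(K(4)*(-16))*33 = ((-2 + 4)*(-16))*33 = (2*(-16))*33 = -32*33 = -1056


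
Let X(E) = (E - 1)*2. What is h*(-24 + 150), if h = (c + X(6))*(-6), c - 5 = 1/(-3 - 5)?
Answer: -22491/2 ≈ -11246.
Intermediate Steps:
X(E) = -2 + 2*E (X(E) = (-1 + E)*2 = -2 + 2*E)
c = 39/8 (c = 5 + 1/(-3 - 5) = 5 + 1/(-8) = 5 - ⅛ = 39/8 ≈ 4.8750)
h = -357/4 (h = (39/8 + (-2 + 2*6))*(-6) = (39/8 + (-2 + 12))*(-6) = (39/8 + 10)*(-6) = (119/8)*(-6) = -357/4 ≈ -89.250)
h*(-24 + 150) = -357*(-24 + 150)/4 = -357/4*126 = -22491/2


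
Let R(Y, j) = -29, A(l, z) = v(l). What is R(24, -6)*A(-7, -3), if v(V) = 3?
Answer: -87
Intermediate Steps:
A(l, z) = 3
R(24, -6)*A(-7, -3) = -29*3 = -87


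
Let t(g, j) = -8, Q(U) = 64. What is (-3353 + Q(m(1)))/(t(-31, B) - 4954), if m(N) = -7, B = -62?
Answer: 3289/4962 ≈ 0.66284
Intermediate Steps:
(-3353 + Q(m(1)))/(t(-31, B) - 4954) = (-3353 + 64)/(-8 - 4954) = -3289/(-4962) = -3289*(-1/4962) = 3289/4962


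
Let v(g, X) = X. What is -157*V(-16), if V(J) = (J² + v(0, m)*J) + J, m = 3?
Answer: -30144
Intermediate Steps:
V(J) = J² + 4*J (V(J) = (J² + 3*J) + J = J² + 4*J)
-157*V(-16) = -(-2512)*(4 - 16) = -(-2512)*(-12) = -157*192 = -30144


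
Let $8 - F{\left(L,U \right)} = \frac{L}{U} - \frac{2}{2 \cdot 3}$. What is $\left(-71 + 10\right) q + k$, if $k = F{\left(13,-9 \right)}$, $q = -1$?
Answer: $\frac{637}{9} \approx 70.778$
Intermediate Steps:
$F{\left(L,U \right)} = \frac{25}{3} - \frac{L}{U}$ ($F{\left(L,U \right)} = 8 - \left(\frac{L}{U} - \frac{2}{2 \cdot 3}\right) = 8 - \left(\frac{L}{U} - \frac{2}{6}\right) = 8 - \left(\frac{L}{U} - \frac{1}{3}\right) = 8 - \left(- \frac{1}{3} + \frac{L}{U}\right) = \frac{25}{3} - \frac{L}{U}$)
$k = \frac{88}{9}$ ($k = \frac{25}{3} - \frac{13}{-9} = \frac{25}{3} - 13 \left(- \frac{1}{9}\right) = \frac{25}{3} + \frac{13}{9} = \frac{88}{9} \approx 9.7778$)
$\left(-71 + 10\right) q + k = \left(-71 + 10\right) \left(-1\right) + \frac{88}{9} = \left(-61\right) \left(-1\right) + \frac{88}{9} = 61 + \frac{88}{9} = \frac{637}{9}$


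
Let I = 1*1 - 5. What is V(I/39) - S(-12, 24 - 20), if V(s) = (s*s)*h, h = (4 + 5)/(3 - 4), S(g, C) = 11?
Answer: -1875/169 ≈ -11.095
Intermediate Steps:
I = -4 (I = 1 - 5 = -4)
h = -9 (h = 9/(-1) = 9*(-1) = -9)
V(s) = -9*s² (V(s) = (s*s)*(-9) = s²*(-9) = -9*s²)
V(I/39) - S(-12, 24 - 20) = -9*(-4/39)² - 1*11 = -9*(-4*1/39)² - 11 = -9*(-4/39)² - 11 = -9*16/1521 - 11 = -16/169 - 11 = -1875/169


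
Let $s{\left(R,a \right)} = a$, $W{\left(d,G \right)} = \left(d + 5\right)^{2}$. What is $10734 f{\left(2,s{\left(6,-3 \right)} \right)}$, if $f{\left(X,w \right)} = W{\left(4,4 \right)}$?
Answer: $869454$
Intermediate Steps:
$W{\left(d,G \right)} = \left(5 + d\right)^{2}$
$f{\left(X,w \right)} = 81$ ($f{\left(X,w \right)} = \left(5 + 4\right)^{2} = 9^{2} = 81$)
$10734 f{\left(2,s{\left(6,-3 \right)} \right)} = 10734 \cdot 81 = 869454$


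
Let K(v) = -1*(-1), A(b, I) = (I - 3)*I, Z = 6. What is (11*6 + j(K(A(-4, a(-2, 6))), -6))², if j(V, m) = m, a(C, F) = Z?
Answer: 3600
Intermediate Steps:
a(C, F) = 6
A(b, I) = I*(-3 + I) (A(b, I) = (-3 + I)*I = I*(-3 + I))
K(v) = 1
(11*6 + j(K(A(-4, a(-2, 6))), -6))² = (11*6 - 6)² = (66 - 6)² = 60² = 3600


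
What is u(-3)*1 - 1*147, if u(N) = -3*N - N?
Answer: -135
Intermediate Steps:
u(N) = -4*N
u(-3)*1 - 1*147 = -4*(-3)*1 - 1*147 = 12*1 - 147 = 12 - 147 = -135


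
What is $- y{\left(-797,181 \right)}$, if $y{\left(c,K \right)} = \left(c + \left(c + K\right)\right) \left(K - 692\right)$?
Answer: $-722043$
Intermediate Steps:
$y{\left(c,K \right)} = \left(-692 + K\right) \left(K + 2 c\right)$ ($y{\left(c,K \right)} = \left(c + \left(K + c\right)\right) \left(-692 + K\right) = \left(K + 2 c\right) \left(-692 + K\right) = \left(-692 + K\right) \left(K + 2 c\right)$)
$- y{\left(-797,181 \right)} = - (181^{2} - -1103048 - 125252 + 2 \cdot 181 \left(-797\right)) = - (32761 + 1103048 - 125252 - 288514) = \left(-1\right) 722043 = -722043$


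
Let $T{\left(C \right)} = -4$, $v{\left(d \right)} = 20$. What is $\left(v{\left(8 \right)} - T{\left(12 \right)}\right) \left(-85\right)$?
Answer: $-2040$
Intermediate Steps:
$\left(v{\left(8 \right)} - T{\left(12 \right)}\right) \left(-85\right) = \left(20 - -4\right) \left(-85\right) = \left(20 + 4\right) \left(-85\right) = 24 \left(-85\right) = -2040$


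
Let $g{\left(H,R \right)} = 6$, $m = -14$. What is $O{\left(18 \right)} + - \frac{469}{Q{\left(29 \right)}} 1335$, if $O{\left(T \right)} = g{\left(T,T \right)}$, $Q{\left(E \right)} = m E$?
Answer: $\frac{89793}{58} \approx 1548.2$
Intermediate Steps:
$Q{\left(E \right)} = - 14 E$
$O{\left(T \right)} = 6$
$O{\left(18 \right)} + - \frac{469}{Q{\left(29 \right)}} 1335 = 6 + - \frac{469}{\left(-14\right) 29} \cdot 1335 = 6 + - \frac{469}{-406} \cdot 1335 = 6 + \left(-469\right) \left(- \frac{1}{406}\right) 1335 = 6 + \frac{67}{58} \cdot 1335 = 6 + \frac{89445}{58} = \frac{89793}{58}$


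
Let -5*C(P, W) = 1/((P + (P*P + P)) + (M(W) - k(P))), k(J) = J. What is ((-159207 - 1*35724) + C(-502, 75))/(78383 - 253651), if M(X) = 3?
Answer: 61282651444/55100972925 ≈ 1.1122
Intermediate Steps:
C(P, W) = -1/(5*(3 + P + P²)) (C(P, W) = -1/(5*((P + (P*P + P)) + (3 - P))) = -1/(5*((P + (P² + P)) + (3 - P))) = -1/(5*((P + (P + P²)) + (3 - P))) = -1/(5*((P² + 2*P) + (3 - P))) = -1/(5*(3 + P + P²)))
((-159207 - 1*35724) + C(-502, 75))/(78383 - 253651) = ((-159207 - 1*35724) - 1/(15 + 5*(-502) + 5*(-502)²))/(78383 - 253651) = ((-159207 - 35724) - 1/(15 - 2510 + 5*252004))/(-175268) = (-194931 - 1/(15 - 2510 + 1260020))*(-1/175268) = (-194931 - 1/1257525)*(-1/175268) = -245130605776/1257525*(-1/175268) = 61282651444/55100972925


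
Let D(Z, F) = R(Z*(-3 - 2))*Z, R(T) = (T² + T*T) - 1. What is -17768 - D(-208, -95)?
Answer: 449927624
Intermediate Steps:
R(T) = -1 + 2*T² (R(T) = (T² + T²) - 1 = 2*T² - 1 = -1 + 2*T²)
D(Z, F) = Z*(-1 + 50*Z²) (D(Z, F) = (-1 + 2*(Z*(-3 - 2))²)*Z = (-1 + 2*(Z*(-5))²)*Z = (-1 + 2*(-5*Z)²)*Z = (-1 + 2*(25*Z²))*Z = (-1 + 50*Z²)*Z = Z*(-1 + 50*Z²))
-17768 - D(-208, -95) = -17768 - (-1*(-208) + 50*(-208)³) = -17768 - (208 + 50*(-8998912)) = -17768 - (208 - 449945600) = -17768 - 1*(-449945392) = -17768 + 449945392 = 449927624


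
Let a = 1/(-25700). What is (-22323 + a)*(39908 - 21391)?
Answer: -10623223287217/25700 ≈ -4.1336e+8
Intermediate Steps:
a = -1/25700 ≈ -3.8910e-5
(-22323 + a)*(39908 - 21391) = (-22323 - 1/25700)*(39908 - 21391) = -573701101/25700*18517 = -10623223287217/25700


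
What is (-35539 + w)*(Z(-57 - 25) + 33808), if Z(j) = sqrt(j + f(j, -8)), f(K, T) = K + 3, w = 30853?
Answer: -158424288 - 4686*I*sqrt(161) ≈ -1.5842e+8 - 59459.0*I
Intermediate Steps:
f(K, T) = 3 + K
Z(j) = sqrt(3 + 2*j) (Z(j) = sqrt(j + (3 + j)) = sqrt(3 + 2*j))
(-35539 + w)*(Z(-57 - 25) + 33808) = (-35539 + 30853)*(sqrt(3 + 2*(-57 - 25)) + 33808) = -4686*(sqrt(3 + 2*(-82)) + 33808) = -4686*(sqrt(3 - 164) + 33808) = -4686*(sqrt(-161) + 33808) = -4686*(I*sqrt(161) + 33808) = -4686*(33808 + I*sqrt(161)) = -158424288 - 4686*I*sqrt(161)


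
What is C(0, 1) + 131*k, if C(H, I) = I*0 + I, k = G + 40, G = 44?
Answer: 11005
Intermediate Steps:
k = 84 (k = 44 + 40 = 84)
C(H, I) = I (C(H, I) = 0 + I = I)
C(0, 1) + 131*k = 1 + 131*84 = 1 + 11004 = 11005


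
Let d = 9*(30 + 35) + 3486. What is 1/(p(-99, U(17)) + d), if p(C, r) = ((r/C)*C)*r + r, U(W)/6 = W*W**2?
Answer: 1/868986033 ≈ 1.1508e-9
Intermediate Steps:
U(W) = 6*W**3 (U(W) = 6*(W*W**2) = 6*W**3)
p(C, r) = r + r**2 (p(C, r) = r*r + r = r**2 + r = r + r**2)
d = 4071 (d = 9*65 + 3486 = 585 + 3486 = 4071)
1/(p(-99, U(17)) + d) = 1/((6*17**3)*(1 + 6*17**3) + 4071) = 1/((6*4913)*(1 + 6*4913) + 4071) = 1/(29478*(1 + 29478) + 4071) = 1/(29478*29479 + 4071) = 1/(868981962 + 4071) = 1/868986033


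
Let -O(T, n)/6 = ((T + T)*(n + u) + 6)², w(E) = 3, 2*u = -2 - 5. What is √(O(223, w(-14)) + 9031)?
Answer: I*√273503 ≈ 522.98*I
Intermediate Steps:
u = -7/2 (u = (-2 - 5)/2 = (½)*(-7) = -7/2 ≈ -3.5000)
O(T, n) = -6*(6 + 2*T*(-7/2 + n))² (O(T, n) = -6*((T + T)*(n - 7/2) + 6)² = -6*((2*T)*(-7/2 + n) + 6)² = -6*(2*T*(-7/2 + n) + 6)² = -6*(6 + 2*T*(-7/2 + n))²)
√(O(223, w(-14)) + 9031) = √(-6*(6 - 7*223 + 2*223*3)² + 9031) = √(-6*(6 - 1561 + 1338)² + 9031) = √(-6*(-217)² + 9031) = √(-6*47089 + 9031) = √(-282534 + 9031) = √(-273503) = I*√273503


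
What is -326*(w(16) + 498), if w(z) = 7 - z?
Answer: -159414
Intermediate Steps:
-326*(w(16) + 498) = -326*((7 - 1*16) + 498) = -326*((7 - 16) + 498) = -326*(-9 + 498) = -326*489 = -159414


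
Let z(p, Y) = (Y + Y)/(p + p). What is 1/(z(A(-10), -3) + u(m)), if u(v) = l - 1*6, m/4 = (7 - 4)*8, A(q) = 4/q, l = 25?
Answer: 2/53 ≈ 0.037736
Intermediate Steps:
z(p, Y) = Y/p (z(p, Y) = (2*Y)/((2*p)) = (2*Y)*(1/(2*p)) = Y/p)
m = 96 (m = 4*((7 - 4)*8) = 4*(3*8) = 4*24 = 96)
u(v) = 19 (u(v) = 25 - 1*6 = 25 - 6 = 19)
1/(z(A(-10), -3) + u(m)) = 1/(-3/(4/(-10)) + 19) = 1/(-3/(4*(-⅒)) + 19) = 1/(-3/(-⅖) + 19) = 1/(-3*(-5/2) + 19) = 1/(15/2 + 19) = 1/(53/2) = 2/53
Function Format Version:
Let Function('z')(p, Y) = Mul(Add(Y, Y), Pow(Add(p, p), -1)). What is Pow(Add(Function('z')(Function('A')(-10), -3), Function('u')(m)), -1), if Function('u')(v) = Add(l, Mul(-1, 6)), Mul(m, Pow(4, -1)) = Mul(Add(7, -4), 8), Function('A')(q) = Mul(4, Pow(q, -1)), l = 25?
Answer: Rational(2, 53) ≈ 0.037736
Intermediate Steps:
Function('z')(p, Y) = Mul(Y, Pow(p, -1)) (Function('z')(p, Y) = Mul(Mul(2, Y), Pow(Mul(2, p), -1)) = Mul(Mul(2, Y), Mul(Rational(1, 2), Pow(p, -1))) = Mul(Y, Pow(p, -1)))
m = 96 (m = Mul(4, Mul(Add(7, -4), 8)) = Mul(4, Mul(3, 8)) = Mul(4, 24) = 96)
Function('u')(v) = 19 (Function('u')(v) = Add(25, Mul(-1, 6)) = Add(25, -6) = 19)
Pow(Add(Function('z')(Function('A')(-10), -3), Function('u')(m)), -1) = Pow(Add(Mul(-3, Pow(Mul(4, Pow(-10, -1)), -1)), 19), -1) = Pow(Add(Mul(-3, Pow(Mul(4, Rational(-1, 10)), -1)), 19), -1) = Pow(Add(Mul(-3, Pow(Rational(-2, 5), -1)), 19), -1) = Pow(Add(Mul(-3, Rational(-5, 2)), 19), -1) = Pow(Add(Rational(15, 2), 19), -1) = Pow(Rational(53, 2), -1) = Rational(2, 53)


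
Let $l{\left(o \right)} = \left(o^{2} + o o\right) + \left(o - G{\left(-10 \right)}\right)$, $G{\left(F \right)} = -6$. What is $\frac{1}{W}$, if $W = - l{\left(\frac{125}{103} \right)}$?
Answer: $- \frac{10609}{107779} \approx -0.098433$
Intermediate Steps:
$l{\left(o \right)} = 6 + o + 2 o^{2}$ ($l{\left(o \right)} = \left(o^{2} + o o\right) + \left(o - -6\right) = \left(o^{2} + o^{2}\right) + \left(o + 6\right) = 2 o^{2} + \left(6 + o\right) = 6 + o + 2 o^{2}$)
$W = - \frac{107779}{10609}$ ($W = - (6 + \frac{125}{103} + 2 \left(\frac{125}{103}\right)^{2}) = - (6 + \frac{125}{103} + 2 \cdot \frac{15625}{10609}) = - (6 + \frac{125}{103} + \frac{31250}{10609}) = \left(-1\right) \frac{107779}{10609} = - \frac{107779}{10609} \approx -10.159$)
$\frac{1}{W} = \frac{1}{- \frac{107779}{10609}} = - \frac{10609}{107779}$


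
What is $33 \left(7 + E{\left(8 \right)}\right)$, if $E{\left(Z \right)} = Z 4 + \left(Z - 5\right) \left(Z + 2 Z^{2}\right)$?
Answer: $14751$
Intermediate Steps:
$E{\left(Z \right)} = 4 Z + \left(-5 + Z\right) \left(Z + 2 Z^{2}\right)$
$33 \left(7 + E{\left(8 \right)}\right) = 33 \left(7 + 8 \left(-1 - 72 + 2 \cdot 8^{2}\right)\right) = 33 \left(7 + 8 \left(-1 - 72 + 2 \cdot 64\right)\right) = 33 \left(7 + 8 \left(-1 - 72 + 128\right)\right) = 33 \left(7 + 8 \cdot 55\right) = 33 \left(7 + 440\right) = 33 \cdot 447 = 14751$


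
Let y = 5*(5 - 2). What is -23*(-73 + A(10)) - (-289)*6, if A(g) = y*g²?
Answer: -31087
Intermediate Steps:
y = 15 (y = 5*3 = 15)
A(g) = 15*g²
-23*(-73 + A(10)) - (-289)*6 = -23*(-73 + 15*10²) - (-289)*6 = -23*(-73 + 15*100) - 1*(-1734) = -23*(-73 + 1500) + 1734 = -23*1427 + 1734 = -32821 + 1734 = -31087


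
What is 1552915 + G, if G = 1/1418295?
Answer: 2202491579926/1418295 ≈ 1.5529e+6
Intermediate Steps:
G = 1/1418295 ≈ 7.0507e-7
1552915 + G = 1552915 + 1/1418295 = 2202491579926/1418295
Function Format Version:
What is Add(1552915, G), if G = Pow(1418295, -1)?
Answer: Rational(2202491579926, 1418295) ≈ 1.5529e+6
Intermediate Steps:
G = Rational(1, 1418295) ≈ 7.0507e-7
Add(1552915, G) = Add(1552915, Rational(1, 1418295)) = Rational(2202491579926, 1418295)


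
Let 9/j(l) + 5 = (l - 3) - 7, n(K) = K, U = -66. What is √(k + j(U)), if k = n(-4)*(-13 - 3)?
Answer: 5*√23/3 ≈ 7.9930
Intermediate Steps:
k = 64 (k = -4*(-13 - 3) = -4*(-16) = 64)
j(l) = 9/(-15 + l) (j(l) = 9/(-5 + ((l - 3) - 7)) = 9/(-5 + ((-3 + l) - 7)) = 9/(-5 + (-10 + l)) = 9/(-15 + l))
√(k + j(U)) = √(64 + 9/(-15 - 66)) = √(64 + 9/(-81)) = √(64 + 9*(-1/81)) = √(64 - ⅑) = √(575/9) = 5*√23/3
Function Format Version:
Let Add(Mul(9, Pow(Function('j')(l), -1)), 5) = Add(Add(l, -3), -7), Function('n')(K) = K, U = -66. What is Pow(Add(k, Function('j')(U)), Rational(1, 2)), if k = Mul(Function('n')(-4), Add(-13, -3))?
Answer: Mul(Rational(5, 3), Pow(23, Rational(1, 2))) ≈ 7.9930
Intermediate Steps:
k = 64 (k = Mul(-4, Add(-13, -3)) = Mul(-4, -16) = 64)
Function('j')(l) = Mul(9, Pow(Add(-15, l), -1)) (Function('j')(l) = Mul(9, Pow(Add(-5, Add(Add(l, -3), -7)), -1)) = Mul(9, Pow(Add(-5, Add(Add(-3, l), -7)), -1)) = Mul(9, Pow(Add(-5, Add(-10, l)), -1)) = Mul(9, Pow(Add(-15, l), -1)))
Pow(Add(k, Function('j')(U)), Rational(1, 2)) = Pow(Add(64, Mul(9, Pow(Add(-15, -66), -1))), Rational(1, 2)) = Pow(Add(64, Mul(9, Pow(-81, -1))), Rational(1, 2)) = Pow(Add(64, Mul(9, Rational(-1, 81))), Rational(1, 2)) = Pow(Add(64, Rational(-1, 9)), Rational(1, 2)) = Pow(Rational(575, 9), Rational(1, 2)) = Mul(Rational(5, 3), Pow(23, Rational(1, 2)))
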